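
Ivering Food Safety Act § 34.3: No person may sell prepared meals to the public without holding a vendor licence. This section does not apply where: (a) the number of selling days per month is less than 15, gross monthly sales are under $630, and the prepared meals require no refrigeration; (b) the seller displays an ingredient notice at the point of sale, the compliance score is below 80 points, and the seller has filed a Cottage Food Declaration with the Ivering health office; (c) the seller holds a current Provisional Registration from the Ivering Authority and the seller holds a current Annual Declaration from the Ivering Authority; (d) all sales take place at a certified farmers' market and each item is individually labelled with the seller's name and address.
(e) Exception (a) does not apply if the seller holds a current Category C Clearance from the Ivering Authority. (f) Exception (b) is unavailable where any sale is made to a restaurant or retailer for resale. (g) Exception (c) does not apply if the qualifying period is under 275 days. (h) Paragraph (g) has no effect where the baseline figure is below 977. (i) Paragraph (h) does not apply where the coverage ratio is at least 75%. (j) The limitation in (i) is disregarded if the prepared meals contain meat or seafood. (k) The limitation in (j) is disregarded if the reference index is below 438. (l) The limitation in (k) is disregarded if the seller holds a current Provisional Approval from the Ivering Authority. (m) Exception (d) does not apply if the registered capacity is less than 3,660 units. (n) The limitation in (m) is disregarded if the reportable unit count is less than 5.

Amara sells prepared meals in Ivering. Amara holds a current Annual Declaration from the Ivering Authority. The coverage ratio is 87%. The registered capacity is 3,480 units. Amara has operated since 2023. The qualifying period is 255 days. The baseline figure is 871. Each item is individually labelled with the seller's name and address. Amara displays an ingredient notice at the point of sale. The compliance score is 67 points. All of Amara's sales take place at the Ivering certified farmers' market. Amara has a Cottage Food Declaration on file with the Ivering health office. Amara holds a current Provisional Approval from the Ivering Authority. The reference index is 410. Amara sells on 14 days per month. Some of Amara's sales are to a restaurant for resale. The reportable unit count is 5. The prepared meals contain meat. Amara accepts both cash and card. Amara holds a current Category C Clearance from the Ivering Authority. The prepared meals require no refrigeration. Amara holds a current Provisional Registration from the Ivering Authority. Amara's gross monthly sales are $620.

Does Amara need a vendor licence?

Exception (a) is satisfied on its face — the number of selling days per month is 14, less than the 15 limit; gross monthly sales are $620, under the $630 limit; the prepared meals are shelf-stable. However, paragraph (e) must be considered: (e) is engaged — a current Category C Clearance is held. So (a) is unavailable.
Exception (b): an ingredient notice is displayed; the compliance score is 67 points, below the 80 points limit; a Cottage Food Declaration is on file — every condition holds. However, paragraph (f) must be considered: (f) operates against (b): some sales are to a restaurant for resale. Exception (b) does not apply.
Exception (c)'s conditions are all satisfied: a current Provisional Registration is held; a current Annual Declaration is held. Under paragraphs (g)–(l): (g) applies (the qualifying period is 255 days, under the 275 days limit), but yields to (h): (h) operates — the baseline figure is 871, below the 977 limit. (i) would limit (h) — the coverage ratio is 87%, meeting the 75% threshold — but (j) sets (i) aside: (j) operates against (i): the prepared meals contain meat. (k) would limit (j) — the reference index is 410, below the 438 limit — but (l) sets (k) aside: (l) applies — a current Provisional Approval is held. So (c) applies.
Exception (d)'s conditions are all satisfied: all sales are at a certified farmers' market; items are individually labelled. However, paragraphs (m)–(n) must be considered: (m) operates — the registered capacity is 3,480 units, less than the 3,660 units limit. (n) is not triggered (the reportable unit count is 5, not less than 5), so (m) stands. So (d) is unavailable.

No — exception (c) applies; Amara is not required to hold a vendor licence.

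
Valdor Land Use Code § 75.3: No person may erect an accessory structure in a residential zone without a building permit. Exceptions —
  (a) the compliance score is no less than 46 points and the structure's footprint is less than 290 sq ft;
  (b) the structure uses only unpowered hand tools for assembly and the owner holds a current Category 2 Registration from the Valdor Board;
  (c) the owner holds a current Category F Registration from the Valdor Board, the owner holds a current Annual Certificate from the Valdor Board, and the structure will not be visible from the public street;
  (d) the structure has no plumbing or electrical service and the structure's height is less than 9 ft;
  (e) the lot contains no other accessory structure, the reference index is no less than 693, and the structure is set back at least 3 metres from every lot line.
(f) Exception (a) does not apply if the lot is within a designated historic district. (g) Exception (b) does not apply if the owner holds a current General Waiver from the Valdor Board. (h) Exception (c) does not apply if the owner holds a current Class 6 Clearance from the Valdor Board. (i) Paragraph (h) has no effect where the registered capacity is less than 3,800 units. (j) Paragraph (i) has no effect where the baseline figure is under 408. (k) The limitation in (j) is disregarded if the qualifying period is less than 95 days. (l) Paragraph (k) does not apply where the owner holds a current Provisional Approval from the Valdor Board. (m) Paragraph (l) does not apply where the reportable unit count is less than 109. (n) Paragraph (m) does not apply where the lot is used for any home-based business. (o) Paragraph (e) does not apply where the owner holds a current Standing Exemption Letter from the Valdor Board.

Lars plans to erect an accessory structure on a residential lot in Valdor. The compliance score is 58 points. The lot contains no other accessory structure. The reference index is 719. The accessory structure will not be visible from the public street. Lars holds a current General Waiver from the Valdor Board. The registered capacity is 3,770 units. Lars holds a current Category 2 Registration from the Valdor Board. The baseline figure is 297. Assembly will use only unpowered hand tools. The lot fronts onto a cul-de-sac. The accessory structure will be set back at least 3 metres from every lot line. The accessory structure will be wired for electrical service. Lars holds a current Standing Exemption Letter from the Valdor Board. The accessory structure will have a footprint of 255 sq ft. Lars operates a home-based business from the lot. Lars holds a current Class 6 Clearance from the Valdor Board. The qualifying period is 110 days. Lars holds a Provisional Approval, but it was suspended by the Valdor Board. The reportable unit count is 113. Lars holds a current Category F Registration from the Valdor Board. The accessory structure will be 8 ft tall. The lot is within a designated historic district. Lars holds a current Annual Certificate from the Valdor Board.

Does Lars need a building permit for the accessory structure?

Yes — Lars must obtain a building permit.

Exception (a) is satisfied on its face — the compliance score is 58 points, meeting the 46 points threshold; the structure's footprint is 255 sq ft, less than the 290 sq ft limit. But: (f) operates against (a): the lot is in a historic district. Exception (a) does not apply.
Exception (b)'s conditions are all satisfied: assembly uses only hand tools; a current Category 2 Registration is held. But applying paragraph (g): (g) applies — a current General Waiver is held. So (b) is unavailable.
All of (c)'s requirements are met (a current Category F Registration is held; a current Annual Certificate is held; the structure will not be visible from the street). However, paragraphs (h)–(n) must be considered: (h) operates against (c): a current Class 6 Clearance is held. (i) is triggered (the registered capacity is 3,770 units, less than the 3,800 units limit), but is displaced by (j): (j) is engaged — the baseline figure is 297, under the 408 limit. (k), which would lift (j), does not operate here — the qualifying period is 110 days, not less than 95 days. Exception (c) does not apply.
Exception (d) requires that the structure has no plumbing or electrical service; but electrical service is planned, so (d) is unavailable.
Exception (e): the lot has no other accessory structure; the reference index is 719, meeting the 693 threshold; the setback is at least 3 m on every side — every condition holds. But applying paragraph (o): (o) operates against (e): a current Standing Exemption Letter is held. So (e) is unavailable.
No exception is made out. Lars falls within the general rule.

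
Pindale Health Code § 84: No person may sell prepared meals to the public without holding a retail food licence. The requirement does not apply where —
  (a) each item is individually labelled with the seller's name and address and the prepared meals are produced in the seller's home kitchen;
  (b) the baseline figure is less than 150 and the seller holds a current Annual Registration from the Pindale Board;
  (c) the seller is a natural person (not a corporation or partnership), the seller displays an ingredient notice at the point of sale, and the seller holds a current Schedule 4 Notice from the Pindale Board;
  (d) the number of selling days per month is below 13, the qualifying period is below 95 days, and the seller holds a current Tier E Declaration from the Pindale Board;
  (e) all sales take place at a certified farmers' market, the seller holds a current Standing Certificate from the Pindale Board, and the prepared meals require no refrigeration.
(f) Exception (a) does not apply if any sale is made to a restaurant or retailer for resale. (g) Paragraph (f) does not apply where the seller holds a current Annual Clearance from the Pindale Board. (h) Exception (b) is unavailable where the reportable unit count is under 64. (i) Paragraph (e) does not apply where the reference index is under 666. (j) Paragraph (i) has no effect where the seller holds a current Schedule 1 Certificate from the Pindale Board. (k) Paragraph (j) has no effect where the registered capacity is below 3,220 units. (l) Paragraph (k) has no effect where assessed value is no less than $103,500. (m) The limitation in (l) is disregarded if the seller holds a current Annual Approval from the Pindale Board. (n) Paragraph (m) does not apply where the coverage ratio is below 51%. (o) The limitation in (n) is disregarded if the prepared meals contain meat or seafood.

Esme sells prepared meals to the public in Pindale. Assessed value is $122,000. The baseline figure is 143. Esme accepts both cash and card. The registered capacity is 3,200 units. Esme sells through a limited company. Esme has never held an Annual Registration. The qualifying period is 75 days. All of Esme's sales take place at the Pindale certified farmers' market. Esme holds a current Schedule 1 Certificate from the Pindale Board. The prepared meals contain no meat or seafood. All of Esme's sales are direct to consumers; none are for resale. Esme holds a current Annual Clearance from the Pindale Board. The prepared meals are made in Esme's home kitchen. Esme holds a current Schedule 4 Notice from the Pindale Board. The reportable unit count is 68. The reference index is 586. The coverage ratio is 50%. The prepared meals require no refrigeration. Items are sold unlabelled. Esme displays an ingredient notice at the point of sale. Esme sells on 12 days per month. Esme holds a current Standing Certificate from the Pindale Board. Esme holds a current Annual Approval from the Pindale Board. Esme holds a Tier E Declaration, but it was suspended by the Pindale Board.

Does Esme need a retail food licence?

Exception (a) does not apply: items are sold unlabelled.
Exception (b) fails — no current Annual Registration is held.
Exception (c) does not apply: the seller operates through a limited company.
Exception (d) does not apply: the Tier E Declaration is not current.
All of (e)'s requirements are met (all sales are at a certified farmers' market; a current Standing Certificate is held; the prepared meals are shelf-stable). Under paragraphs (i)–(o): (i) is triggered (the reference index is 586, under the 666 limit), but is itself disapplied by (j): (j) operates — a current Schedule 1 Certificate is held. (k) would limit (j) — the registered capacity is 3,200 units, below the 3,220 units limit — but (l) sets (k) aside: (l) is triggered — assessed value is $122,000, meeting the $103,500 threshold. (m) would limit (l) — a current Annual Approval is held — but (n) sets (m) aside: (n) operates against (m): the coverage ratio is 50%, below the 51% limit. (o), which would lift (n), is inapplicable — the prepared meals contain no meat or seafood. Exception (e) stands.

No — exception (e) applies; Esme is not required to hold a retail food licence.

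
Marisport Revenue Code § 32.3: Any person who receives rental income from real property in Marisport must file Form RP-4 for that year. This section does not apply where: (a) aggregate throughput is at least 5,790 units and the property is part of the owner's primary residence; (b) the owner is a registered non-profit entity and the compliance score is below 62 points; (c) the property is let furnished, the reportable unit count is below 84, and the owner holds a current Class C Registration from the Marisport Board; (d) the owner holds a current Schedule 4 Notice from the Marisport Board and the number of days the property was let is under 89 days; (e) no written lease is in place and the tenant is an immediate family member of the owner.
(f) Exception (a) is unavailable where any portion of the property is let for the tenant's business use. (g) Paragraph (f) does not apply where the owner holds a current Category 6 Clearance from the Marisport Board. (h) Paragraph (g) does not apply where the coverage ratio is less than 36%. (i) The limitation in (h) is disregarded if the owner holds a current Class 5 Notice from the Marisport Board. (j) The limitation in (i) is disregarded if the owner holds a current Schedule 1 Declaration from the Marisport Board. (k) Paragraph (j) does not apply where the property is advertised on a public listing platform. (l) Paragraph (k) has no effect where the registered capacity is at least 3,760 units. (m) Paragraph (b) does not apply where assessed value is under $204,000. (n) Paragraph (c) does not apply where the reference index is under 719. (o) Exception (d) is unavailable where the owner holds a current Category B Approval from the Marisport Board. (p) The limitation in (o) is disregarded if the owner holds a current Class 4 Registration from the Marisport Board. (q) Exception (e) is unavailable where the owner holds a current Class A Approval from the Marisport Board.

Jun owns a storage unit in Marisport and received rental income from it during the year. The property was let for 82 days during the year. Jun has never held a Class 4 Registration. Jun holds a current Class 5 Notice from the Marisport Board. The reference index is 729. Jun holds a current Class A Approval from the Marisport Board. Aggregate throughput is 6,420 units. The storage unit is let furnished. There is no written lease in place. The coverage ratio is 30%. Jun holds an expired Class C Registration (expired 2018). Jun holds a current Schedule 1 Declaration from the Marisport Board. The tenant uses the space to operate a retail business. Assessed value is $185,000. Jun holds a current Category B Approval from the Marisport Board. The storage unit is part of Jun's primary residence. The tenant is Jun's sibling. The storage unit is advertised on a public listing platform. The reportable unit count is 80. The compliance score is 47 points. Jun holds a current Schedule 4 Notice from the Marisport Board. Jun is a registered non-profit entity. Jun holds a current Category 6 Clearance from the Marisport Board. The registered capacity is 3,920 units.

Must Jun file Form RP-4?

Yes — Jun must file Form RP-4.

Exception (a)'s conditions are all satisfied: aggregate throughput is 6,420 units, meeting the 5,790 units threshold; the storage unit is part of the primary residence. But applying paragraphs (f)–(l): (f) operates against (a): the space is let for business use. (g) would limit (f) — a current Category 6 Clearance is held — but (h) sets (g) aside: (h) operates — the coverage ratio is 30%, less than the 36% limit. (i) would limit (h) — a current Class 5 Notice is held — but (j) sets (i) aside: (j) operates — a current Schedule 1 Declaration is held. (k) would limit (j) — the property is publicly advertised — but (l) sets (k) aside: (l) operates against (k): the registered capacity is 3,920 units, meeting the 3,760 units threshold. So (a) is unavailable.
Exception (b)'s conditions are all satisfied: Jun is a registered non-profit; the compliance score is 47 points, below the 62 points limit. Turning to paragraph (m): (m) operates — assessed value is $185,000, under the $204,000 limit. So (b) is unavailable.
Exception (c) requires that the owner holds a current Class C Registration from the Marisport Board; but the Class C Registration is not current, so (c) is unavailable.
Exception (d) is satisfied on its face — a current Schedule 4 Notice is held; the number of days the property was let is 82 days, under the 89 days limit. But applying paragraphs (o)–(p): (o) applies — a current Category B Approval is held. (p), which would lift (o), is not triggered — the Class 4 Registration is not current. Exception (d) does not apply.
Exception (e)'s conditions are all satisfied: there is no written lease; the tenant is an immediate family member. But: (q) applies — a current Class A Approval is held. So (e) is unavailable.
None of the exceptions is available; § 32.3 applies in full.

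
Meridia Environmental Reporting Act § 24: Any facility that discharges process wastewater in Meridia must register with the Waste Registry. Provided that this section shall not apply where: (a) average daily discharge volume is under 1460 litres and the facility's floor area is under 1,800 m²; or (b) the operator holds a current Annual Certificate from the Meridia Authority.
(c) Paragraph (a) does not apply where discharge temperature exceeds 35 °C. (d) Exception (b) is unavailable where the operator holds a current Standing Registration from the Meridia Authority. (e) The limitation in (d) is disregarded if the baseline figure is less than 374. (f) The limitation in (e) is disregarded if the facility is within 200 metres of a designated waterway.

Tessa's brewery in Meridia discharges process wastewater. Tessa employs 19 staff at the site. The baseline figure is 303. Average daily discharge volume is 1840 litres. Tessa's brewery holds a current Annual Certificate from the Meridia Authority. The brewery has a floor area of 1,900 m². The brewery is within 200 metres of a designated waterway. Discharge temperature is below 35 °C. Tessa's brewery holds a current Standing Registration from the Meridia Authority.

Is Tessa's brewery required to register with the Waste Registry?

Yes — Tessa's brewery must register with the Waste Registry.

Exception (a) does not apply: average daily discharge volume is 1840 litres, not under 1460 litres.
All of (b)'s requirements are met (a current Annual Certificate is held). However, paragraphs (d)–(f) must be considered: (d) operates — a current Standing Registration is held. (e) applies (the baseline figure is 303, less than the 374 limit), but yields to (f): (f) operates against (e): the brewery is within 200 m of a designated waterway. So (b) is unavailable.
No exception applies. The general rule governs.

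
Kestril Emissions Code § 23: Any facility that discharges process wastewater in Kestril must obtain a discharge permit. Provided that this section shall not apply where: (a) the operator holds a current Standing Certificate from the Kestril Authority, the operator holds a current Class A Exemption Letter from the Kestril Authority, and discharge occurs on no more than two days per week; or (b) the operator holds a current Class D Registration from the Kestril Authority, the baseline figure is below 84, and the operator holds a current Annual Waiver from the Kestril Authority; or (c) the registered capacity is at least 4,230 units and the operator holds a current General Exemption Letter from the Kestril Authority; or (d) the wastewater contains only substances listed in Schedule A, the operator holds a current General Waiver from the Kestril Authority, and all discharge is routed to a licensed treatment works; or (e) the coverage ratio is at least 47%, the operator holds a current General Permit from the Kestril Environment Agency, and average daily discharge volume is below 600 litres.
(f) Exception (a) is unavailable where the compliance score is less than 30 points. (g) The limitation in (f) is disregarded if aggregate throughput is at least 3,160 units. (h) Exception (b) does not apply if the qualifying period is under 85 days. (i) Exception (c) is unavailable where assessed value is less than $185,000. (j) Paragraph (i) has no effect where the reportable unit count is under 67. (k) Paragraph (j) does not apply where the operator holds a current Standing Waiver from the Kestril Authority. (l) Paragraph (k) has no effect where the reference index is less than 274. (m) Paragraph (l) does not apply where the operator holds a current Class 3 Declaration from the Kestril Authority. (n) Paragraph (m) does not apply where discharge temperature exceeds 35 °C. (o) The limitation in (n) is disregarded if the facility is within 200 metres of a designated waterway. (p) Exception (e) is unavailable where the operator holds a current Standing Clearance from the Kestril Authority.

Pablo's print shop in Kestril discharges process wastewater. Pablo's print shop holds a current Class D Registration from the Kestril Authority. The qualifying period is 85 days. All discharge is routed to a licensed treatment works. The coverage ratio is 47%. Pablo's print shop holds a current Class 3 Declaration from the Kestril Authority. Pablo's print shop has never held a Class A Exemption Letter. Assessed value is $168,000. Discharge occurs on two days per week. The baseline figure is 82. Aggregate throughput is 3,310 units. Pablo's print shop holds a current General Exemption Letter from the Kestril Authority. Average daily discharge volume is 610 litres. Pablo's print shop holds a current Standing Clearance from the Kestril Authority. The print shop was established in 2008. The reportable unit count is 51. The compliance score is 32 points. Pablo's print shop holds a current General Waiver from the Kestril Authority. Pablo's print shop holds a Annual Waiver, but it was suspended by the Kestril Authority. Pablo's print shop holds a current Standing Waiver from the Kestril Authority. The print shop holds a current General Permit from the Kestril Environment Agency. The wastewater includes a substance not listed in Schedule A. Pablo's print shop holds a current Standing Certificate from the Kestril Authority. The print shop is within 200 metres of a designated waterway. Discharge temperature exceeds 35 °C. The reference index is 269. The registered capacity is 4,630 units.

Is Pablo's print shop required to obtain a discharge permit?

Yes — Pablo's print shop must obtain a discharge permit.

Exception (a) fails — the Class A Exemption Letter is not current.
Exception (b) does not apply: no current Annual Waiver is held.
Exception (c): the registered capacity is 4,630 units, meeting the 4,230 units threshold; a current General Exemption Letter is held — every condition holds. However, paragraphs (i)–(o) must be considered: (i) applies — assessed value is $168,000, less than the $185,000 limit. (j) applies (the reportable unit count is 51, under the 67 limit), but is overridden by (k): (k) is engaged — a current Standing Waiver is held. (l) operates (the reference index is 269, less than the 274 limit), but yields to (m): (m) operates against (l): a current Class 3 Declaration is held. (n) would limit (m) — discharge temperature exceeds 35 °C — but (o) sets (n) aside: (o) applies — the print shop is within 200 m of a designated waterway. Exception (c) does not apply.
Exception (d) does not apply: the wastewater includes a non-Schedule-A substance.
Exception (e) fails — average daily discharge volume is 610 litres, not below 600 litres.
No exception applies. The general rule governs.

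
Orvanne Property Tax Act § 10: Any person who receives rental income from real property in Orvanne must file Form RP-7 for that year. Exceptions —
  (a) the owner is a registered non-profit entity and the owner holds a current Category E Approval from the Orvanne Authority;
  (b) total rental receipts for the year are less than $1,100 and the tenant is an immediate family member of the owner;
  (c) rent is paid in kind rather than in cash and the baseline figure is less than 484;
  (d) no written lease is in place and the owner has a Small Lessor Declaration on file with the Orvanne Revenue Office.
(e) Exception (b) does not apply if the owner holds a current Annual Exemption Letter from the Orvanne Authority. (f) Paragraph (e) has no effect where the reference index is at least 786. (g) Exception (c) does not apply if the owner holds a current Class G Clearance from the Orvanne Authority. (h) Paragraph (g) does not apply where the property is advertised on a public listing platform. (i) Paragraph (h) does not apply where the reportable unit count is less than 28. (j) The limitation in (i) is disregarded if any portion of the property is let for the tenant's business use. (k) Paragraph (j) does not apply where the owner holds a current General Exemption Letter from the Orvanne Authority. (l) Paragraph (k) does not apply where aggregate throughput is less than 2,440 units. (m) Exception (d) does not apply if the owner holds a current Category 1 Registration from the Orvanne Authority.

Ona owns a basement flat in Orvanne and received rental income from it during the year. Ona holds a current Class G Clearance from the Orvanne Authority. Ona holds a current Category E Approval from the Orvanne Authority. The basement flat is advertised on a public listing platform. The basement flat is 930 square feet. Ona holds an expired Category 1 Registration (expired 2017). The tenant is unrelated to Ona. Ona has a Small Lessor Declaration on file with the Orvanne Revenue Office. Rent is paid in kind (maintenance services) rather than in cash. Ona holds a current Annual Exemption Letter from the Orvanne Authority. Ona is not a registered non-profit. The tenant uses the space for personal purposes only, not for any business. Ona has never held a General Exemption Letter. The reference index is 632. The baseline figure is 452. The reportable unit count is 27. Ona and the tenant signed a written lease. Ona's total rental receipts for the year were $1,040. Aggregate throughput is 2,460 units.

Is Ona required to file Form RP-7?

Exception (a) fails — Ona is not a registered non-profit.
Exception (b) fails — the tenant is unrelated to the owner.
Exception (c)'s conditions are all satisfied: rent is paid in kind; the baseline figure is 452, less than the 484 limit. However, paragraphs (g)–(l) must be considered: (g) operates against (c): a current Class G Clearance is held. (h) is triggered (the property is publicly advertised), but yields to (i): (i) applies — the reportable unit count is 27, less than the 28 limit. (j) is not triggered (the space is used for personal purposes only), so (i) stands. (c) is therefore removed.
Exception (d) fails — a written lease is in place.
No exception applies. The general rule governs.

Yes — Ona must file Form RP-7.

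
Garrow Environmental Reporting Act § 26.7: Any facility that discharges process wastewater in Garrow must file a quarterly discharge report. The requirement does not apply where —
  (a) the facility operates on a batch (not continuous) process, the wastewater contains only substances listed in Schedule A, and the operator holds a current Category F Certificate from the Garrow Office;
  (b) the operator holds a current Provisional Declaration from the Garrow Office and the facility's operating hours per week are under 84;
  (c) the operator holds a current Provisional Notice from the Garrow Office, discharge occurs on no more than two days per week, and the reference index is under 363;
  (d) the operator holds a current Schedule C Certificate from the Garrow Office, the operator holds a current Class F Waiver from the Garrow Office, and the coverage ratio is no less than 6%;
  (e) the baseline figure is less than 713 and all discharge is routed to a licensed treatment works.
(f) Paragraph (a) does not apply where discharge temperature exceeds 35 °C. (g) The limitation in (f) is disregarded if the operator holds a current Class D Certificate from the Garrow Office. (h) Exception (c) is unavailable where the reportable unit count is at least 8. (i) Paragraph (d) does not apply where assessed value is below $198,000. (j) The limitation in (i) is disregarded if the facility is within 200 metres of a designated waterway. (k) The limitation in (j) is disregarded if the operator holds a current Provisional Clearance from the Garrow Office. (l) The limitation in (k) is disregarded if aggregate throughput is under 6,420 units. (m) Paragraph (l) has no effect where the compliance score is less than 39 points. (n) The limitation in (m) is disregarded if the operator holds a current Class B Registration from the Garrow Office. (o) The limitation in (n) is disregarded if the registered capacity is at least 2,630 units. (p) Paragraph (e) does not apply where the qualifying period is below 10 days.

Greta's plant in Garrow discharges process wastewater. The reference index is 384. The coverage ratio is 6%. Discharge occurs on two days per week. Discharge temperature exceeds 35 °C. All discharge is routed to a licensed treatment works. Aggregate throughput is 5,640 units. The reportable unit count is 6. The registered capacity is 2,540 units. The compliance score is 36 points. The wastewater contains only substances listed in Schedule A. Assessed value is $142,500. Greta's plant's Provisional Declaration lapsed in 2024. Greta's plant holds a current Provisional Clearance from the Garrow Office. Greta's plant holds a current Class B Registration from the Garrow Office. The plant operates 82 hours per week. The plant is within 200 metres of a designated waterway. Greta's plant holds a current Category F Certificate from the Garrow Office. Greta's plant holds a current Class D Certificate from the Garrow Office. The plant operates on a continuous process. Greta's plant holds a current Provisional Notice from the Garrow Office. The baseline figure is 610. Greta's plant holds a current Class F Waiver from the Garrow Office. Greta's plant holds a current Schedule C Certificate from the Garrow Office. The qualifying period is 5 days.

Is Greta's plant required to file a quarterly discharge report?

No — exception (d) applies; Greta's plant is not required to file a quarterly discharge report.

Exception (a) fails — the facility operates on a continuous process.
Exception (b) requires that the operator holds a current Provisional Declaration from the Garrow Office; but the Provisional Declaration is not current, so (b) is unavailable.
Exception (c) requires that the reference index is under 363; but the reference index is 384, not under 363, so (c) is unavailable.
Exception (d) is satisfied on its face — a current Schedule C Certificate is held; a current Class F Waiver is held; the coverage ratio is 6%, meeting the 6% threshold. As to paragraphs (i)–(o): (i) is engaged (assessed value is $142,500, below the $198,000 limit), but yields to (j): (j) is triggered — the plant is within 200 m of a designated waterway. (k) would limit (j) — a current Provisional Clearance is held — but (l) sets (k) aside: (l) operates against (k): aggregate throughput is 5,640 units, under the 6,420 units limit. (m) would limit (l) — the compliance score is 36 points, less than the 39 points limit — but (n) sets (m) aside: (n) applies — a current Class B Registration is held. (o), which would lift (n), is not triggered — the registered capacity is 2,540 units, short of 2,630 units. Exception (d) stands.
All of (e)'s requirements are met (the baseline figure is 610, less than the 713 limit; discharge is routed to a licensed treatment works). But applying paragraph (p): (p) operates against (e): the qualifying period is 5 days, below the 10 days limit. (e) is therefore removed.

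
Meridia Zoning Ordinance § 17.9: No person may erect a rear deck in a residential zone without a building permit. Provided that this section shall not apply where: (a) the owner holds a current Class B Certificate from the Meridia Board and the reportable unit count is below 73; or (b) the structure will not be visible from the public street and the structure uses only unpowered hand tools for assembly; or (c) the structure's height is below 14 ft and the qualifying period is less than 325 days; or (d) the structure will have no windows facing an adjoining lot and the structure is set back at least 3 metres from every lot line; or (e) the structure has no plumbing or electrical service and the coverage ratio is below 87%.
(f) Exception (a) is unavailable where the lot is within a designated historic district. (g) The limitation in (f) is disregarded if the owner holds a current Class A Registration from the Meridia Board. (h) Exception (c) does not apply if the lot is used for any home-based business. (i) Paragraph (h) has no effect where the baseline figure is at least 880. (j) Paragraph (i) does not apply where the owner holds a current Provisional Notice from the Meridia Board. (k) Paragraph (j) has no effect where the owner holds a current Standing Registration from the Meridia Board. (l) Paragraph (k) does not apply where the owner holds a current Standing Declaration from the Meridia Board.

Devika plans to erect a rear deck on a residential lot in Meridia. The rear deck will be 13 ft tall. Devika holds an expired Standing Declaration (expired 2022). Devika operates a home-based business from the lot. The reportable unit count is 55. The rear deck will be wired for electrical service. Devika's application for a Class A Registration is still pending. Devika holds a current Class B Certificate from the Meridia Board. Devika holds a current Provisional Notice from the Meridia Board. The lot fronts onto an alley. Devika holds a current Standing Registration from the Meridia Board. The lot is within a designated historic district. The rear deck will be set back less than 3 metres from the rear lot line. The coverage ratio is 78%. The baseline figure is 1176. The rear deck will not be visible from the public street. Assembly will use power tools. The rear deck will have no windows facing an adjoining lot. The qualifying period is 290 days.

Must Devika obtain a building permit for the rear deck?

Exception (a): a current Class B Certificate is held; the reportable unit count is 55, below the 73 limit — every condition holds. But: (f) is triggered — the lot is in a historic district. (g), which would lift (f), does not operate here — the Class A Registration is not current. (a) is therefore removed.
Exception (b) fails — assembly uses power tools.
Exception (c): the structure's height is 13 ft, below the 14 ft limit; the qualifying period is 290 days, less than the 325 days limit — every condition holds. Under paragraphs (h)–(l): (h) would limit (c) — a home-based business operates on the lot — but (i) sets (h) aside: (i) applies — the baseline figure is 1,176, meeting the 880 threshold. (j) would limit (i) — a current Provisional Notice is held — but (k) sets (j) aside: (k) operates against (j): a current Standing Registration is held. (l) does not operate here (the Standing Declaration is not current), so (k) stands. Exception (c) stands.
Exception (d) fails — the rear setback is under 3 m.
Exception (e) does not apply: electrical service is planned.

No — exception (c) applies; Devika does not need a building permit.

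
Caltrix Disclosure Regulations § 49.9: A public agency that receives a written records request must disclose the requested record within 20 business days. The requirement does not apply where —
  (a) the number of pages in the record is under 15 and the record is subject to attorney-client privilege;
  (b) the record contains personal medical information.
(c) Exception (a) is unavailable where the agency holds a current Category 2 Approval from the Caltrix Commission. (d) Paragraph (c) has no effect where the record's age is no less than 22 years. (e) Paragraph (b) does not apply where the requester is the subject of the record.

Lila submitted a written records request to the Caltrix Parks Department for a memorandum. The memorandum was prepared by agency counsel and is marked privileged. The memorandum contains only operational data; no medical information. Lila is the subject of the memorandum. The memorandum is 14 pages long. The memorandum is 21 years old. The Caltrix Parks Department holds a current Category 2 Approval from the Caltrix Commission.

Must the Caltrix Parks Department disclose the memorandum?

Yes — the Caltrix Parks Department must disclose the memorandum.

Exception (a)'s conditions are all satisfied: the number of pages in the record is 14, under the 15 limit; the memorandum is privileged. But: (c) operates against (a): a current Category 2 Approval is held. (d), which would lift (c), is inapplicable — the record's age is 21 years, short of 22 years. So (a) is unavailable.
Exception (b) does not apply: the memorandum contains only operational data.
Every exception is unavailable, so the rule governs.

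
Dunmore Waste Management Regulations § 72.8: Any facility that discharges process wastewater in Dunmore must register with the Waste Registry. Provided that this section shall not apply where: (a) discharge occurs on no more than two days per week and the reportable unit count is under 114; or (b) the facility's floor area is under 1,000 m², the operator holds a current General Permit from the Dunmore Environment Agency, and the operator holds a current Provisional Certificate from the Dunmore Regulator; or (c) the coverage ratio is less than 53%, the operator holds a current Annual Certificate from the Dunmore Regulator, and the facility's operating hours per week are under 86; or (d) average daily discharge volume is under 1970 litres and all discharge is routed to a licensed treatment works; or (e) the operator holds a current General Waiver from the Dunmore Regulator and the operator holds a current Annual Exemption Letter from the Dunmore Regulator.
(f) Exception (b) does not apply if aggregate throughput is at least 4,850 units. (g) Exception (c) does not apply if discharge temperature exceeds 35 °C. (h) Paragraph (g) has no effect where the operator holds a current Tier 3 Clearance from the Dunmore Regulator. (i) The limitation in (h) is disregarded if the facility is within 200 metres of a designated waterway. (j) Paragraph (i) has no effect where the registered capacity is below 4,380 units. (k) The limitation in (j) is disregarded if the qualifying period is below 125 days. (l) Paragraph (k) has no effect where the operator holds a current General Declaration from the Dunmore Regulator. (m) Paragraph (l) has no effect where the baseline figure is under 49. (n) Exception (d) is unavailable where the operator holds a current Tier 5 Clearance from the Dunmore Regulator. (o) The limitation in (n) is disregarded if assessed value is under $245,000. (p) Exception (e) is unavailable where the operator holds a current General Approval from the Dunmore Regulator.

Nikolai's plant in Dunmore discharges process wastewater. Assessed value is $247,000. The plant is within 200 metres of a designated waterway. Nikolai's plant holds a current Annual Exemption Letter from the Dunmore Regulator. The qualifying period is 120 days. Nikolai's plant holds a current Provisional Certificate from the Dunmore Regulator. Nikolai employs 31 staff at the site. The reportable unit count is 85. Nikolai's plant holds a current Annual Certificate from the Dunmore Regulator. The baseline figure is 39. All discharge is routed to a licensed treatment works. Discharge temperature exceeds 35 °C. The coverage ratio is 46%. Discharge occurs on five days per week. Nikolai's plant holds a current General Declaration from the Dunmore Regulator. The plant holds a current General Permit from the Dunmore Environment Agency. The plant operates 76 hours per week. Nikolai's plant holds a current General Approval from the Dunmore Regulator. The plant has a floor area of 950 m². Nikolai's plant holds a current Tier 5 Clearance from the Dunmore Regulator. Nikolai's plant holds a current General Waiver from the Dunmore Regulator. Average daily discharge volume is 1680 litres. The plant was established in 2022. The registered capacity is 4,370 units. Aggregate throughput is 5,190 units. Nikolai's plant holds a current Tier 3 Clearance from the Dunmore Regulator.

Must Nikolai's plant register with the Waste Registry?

Exception (a) does not apply: discharge occurs on five days per week.
All of (b)'s requirements are met (the facility's floor area is 950 m², under the 1,000 m² limit; a current General Permit is held; a current Provisional Certificate is held). Turning to paragraph (f): (f) operates against (b): aggregate throughput is 5,190 units, meeting the 4,850 units threshold. Exception (b) does not apply.
Exception (c): the coverage ratio is 46%, less than the 53% limit; a current Annual Certificate is held; the facility's operating hours per week are 76, under the 86 limit — every condition holds. But applying paragraphs (g)–(m): (g) is triggered — discharge temperature exceeds 35 °C. (h) is triggered (a current Tier 3 Clearance is held), but is overridden by (i): (i) applies — the plant is within 200 m of a designated waterway. (j) would limit (i) — the registered capacity is 4,370 units, below the 4,380 units limit — but (k) sets (j) aside: (k) operates — the qualifying period is 120 days, below the 125 days limit. (l) is engaged (a current General Declaration is held), but is set aside by (m): (m) is engaged — the baseline figure is 39, under the 49 limit. (c) is therefore removed.
All of (d)'s requirements are met (average daily discharge volume is 1680 litres, under the 1970 litres limit; discharge is routed to a licensed treatment works). Turning to paragraphs (n)–(o): (n) is triggered — a current Tier 5 Clearance is held. (o) is not triggered (assessed value is $247,000, not under $245,000), so (n) stands. (d) is therefore removed.
Exception (e): a current General Waiver is held; a current Annual Exemption Letter is held — every condition holds. However, paragraph (p) must be considered: (p) operates against (e): a current General Approval is held. So (e) is unavailable.
No exception applies. The general rule governs.

Yes — Nikolai's plant must register with the Waste Registry.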